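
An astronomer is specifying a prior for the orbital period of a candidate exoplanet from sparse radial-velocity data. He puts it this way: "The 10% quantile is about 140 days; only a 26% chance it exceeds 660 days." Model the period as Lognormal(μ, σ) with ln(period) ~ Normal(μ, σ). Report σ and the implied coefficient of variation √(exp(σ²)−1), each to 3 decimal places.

If T ~ Lognormal(μ,σ) then ln T ~ Normal(μ,σ), so the p-quantile of ln T is μ + z_p·σ.
ln(140) = 4.942 and ln(660) = 6.492; z_{0.1} = -1.282, z_{0.74} = 0.6433.
σ = (6.492 − 4.942)/(0.6433 − (-1.282)) = 0.806.
μ = 4.942 − (-1.282)·0.806 = 5.974.
CV = √(exp(σ²)−1) = √(exp(0.6489)−1) = 0.956.

σ ≈ 0.806, CV ≈ 0.956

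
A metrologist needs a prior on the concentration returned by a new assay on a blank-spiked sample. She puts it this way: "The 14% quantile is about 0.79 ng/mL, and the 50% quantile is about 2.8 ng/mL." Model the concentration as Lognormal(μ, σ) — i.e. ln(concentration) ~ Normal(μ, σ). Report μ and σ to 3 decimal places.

μ ≈ 1.030, σ ≈ 1.171

If T ~ Lognormal(μ,σ) then ln T ~ Normal(μ,σ), so the p-quantile of ln T is μ + z_p·σ.
ln(0.79) = -0.2357 and ln(2.8) = 1.03; z_{0.14} = -1.08, z_{0.5} = 0.
σ = (1.03 − -0.2357)/(0 − (-1.08)) = 1.171.
μ = -0.2357 − (-1.08)·1.171 = 1.030.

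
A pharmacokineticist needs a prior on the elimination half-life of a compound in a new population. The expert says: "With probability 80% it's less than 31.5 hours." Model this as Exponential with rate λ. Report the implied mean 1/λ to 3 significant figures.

mean ≈ 19.6 hours

P(T < 31.5) = 1 − e^(−λ·31.5) = 0.8, so λ = −ln(1−0.8)/31.5 = −ln(0.2)/31.5 = 0.0511.
Mean = 1/λ = 19.6 hours.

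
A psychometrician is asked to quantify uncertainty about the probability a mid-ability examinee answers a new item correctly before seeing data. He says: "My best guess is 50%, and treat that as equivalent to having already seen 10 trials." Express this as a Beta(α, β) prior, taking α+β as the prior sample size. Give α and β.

Under the effective-sample-size interpretation, Beta(α, β) has prior mean α/(α+β) and prior sample size α+β.
So α+β = 10 and α/(α+β) = 0.5, giving α = 0.5·10 = 5 and β = 10 − 5 = 5.

α = 5, β = 5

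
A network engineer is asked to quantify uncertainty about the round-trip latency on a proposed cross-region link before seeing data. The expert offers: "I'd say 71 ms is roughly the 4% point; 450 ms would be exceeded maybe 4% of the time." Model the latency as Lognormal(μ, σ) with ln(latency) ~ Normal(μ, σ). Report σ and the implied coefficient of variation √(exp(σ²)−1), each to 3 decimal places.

σ ≈ 0.527, CV ≈ 0.566

If T ~ Lognormal(μ,σ) then ln T ~ Normal(μ,σ), so the p-quantile of ln T is μ + z_p·σ.
ln(71) = 4.263 and ln(450) = 6.109; z_{0.04} = -1.751, z_{0.96} = 1.751.
σ = (6.109 − 4.263)/(1.751 − (-1.751)) = 0.527.
μ = 4.263 − (-1.751)·0.527 = 5.186.
CV = √(exp(σ²)−1) = √(exp(0.2781)−1) = 0.566.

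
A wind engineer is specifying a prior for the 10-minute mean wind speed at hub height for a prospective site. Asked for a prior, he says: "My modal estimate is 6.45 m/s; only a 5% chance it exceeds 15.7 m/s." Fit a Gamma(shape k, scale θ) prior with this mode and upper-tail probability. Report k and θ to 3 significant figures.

k ≈ 4.44, θ ≈ 1.87

Gamma(k,θ) with k>1 has mode (k−1)θ, so θ = 6.45/(k−1).
Need P(X < 15.7) = 0.95 with θ tied to k this way. Start at k = 2, θ = 6.45: P(X<15.7) ≈ 0.699.
Too low — raise k to concentrate. Iterating converges to k ≈ 4.44.
Then θ = 6.45/(4.44−1) ≈ 1.87.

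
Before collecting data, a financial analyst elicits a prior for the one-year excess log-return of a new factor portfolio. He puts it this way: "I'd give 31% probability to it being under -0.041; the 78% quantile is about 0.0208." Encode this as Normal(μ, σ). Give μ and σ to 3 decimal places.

The p-quantile of Normal(μ,σ) is μ + z_p·σ, with z_{0.31} = -0.4959 and z_{0.78} = 0.7722.
Eliminate σ: μ = (z₂·x₁ − z₁·x₂)/(z₂ − z₁) = (0.7722·-0.041 − (-0.4959)·0.0208)/1.268 = -0.017.
Then σ = (x₂ − x₁)/(z₂ − z₁) = (0.0208 − -0.041)/1.268 = 0.049.

μ = -0.017, σ = 0.049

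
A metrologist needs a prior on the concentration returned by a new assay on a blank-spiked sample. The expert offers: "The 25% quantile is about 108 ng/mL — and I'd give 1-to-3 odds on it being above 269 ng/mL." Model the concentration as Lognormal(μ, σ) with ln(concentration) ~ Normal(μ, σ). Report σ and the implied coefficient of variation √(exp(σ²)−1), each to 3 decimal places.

σ ≈ 0.676, CV ≈ 0.762

If T ~ Lognormal(μ,σ) then ln T ~ Normal(μ,σ), so the p-quantile of ln T is μ + z_p·σ.
ln(108) = 4.682 and ln(269) = 5.595; z_{0.25} = -0.6745, z_{0.75} = 0.6745.
σ = (5.595 − 4.682)/(0.6745 − (-0.6745)) = 0.676.
μ = 4.682 − (-0.6745)·0.676 = 5.138.
CV = √(exp(σ²)−1) = √(exp(0.4576)−1) = 0.762.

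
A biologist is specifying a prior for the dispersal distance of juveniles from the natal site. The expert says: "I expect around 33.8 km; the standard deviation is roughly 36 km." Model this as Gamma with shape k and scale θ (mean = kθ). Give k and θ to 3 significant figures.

k ≈ 0.882, θ ≈ 38.3

For Gamma(k, scale θ): mean = kθ, variance = kθ², so CV = 1/√k.
CV = SD/mean = 36/33.8 = 1.065, hence k = 1/CV² = 0.882.
Then θ = mean/k = 33.8/0.882 = 38.3.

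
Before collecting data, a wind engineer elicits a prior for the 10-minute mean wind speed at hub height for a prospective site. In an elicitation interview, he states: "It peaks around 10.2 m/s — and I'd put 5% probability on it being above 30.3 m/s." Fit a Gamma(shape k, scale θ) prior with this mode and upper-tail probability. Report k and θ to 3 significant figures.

Gamma(k,θ) with k>1 has mode (k−1)θ, so θ = 10.2/(k−1).
Need P(X < 30.3) = 0.95 with θ tied to k this way. Start at k = 2, θ = 10.2: P(X<30.3) ≈ 0.796.
Too low — raise k to concentrate. Iterating converges to k ≈ 3.24.
Then θ = 10.2/(3.24−1) ≈ 4.56.

k ≈ 3.24, θ ≈ 4.56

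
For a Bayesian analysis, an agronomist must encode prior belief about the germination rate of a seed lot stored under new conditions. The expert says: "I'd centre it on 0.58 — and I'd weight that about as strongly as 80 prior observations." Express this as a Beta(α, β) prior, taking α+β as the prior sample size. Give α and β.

α = 46.4, β = 33.6

Under the effective-sample-size interpretation, Beta(α, β) has prior mean α/(α+β) and prior sample size α+β.
So α+β = 80 and α/(α+β) = 0.58, giving α = 0.58·80 = 46.4 and β = 80 − 46.4 = 33.6.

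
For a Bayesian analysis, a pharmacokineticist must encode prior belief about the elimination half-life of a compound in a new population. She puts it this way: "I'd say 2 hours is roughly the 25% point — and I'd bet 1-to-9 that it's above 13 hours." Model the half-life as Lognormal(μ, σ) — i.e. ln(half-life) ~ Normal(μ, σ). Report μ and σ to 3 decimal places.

μ ≈ 1.339, σ ≈ 0.957

If T ~ Lognormal(μ,σ) then ln T ~ Normal(μ,σ), so the p-quantile of ln T is μ + z_p·σ.
ln(2) = 0.6931 and ln(13) = 2.565; z_{0.25} = -0.6745, z_{0.9} = 1.282.
σ = (2.565 − 0.6931)/(1.282 − (-0.6745)) = 0.957.
μ = 0.6931 − (-0.6745)·0.957 = 1.339.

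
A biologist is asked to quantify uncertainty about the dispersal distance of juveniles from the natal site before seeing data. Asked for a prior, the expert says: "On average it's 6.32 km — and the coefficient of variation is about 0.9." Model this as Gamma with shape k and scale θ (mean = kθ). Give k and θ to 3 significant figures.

For Gamma(k, scale θ): mean = kθ, variance = kθ², so CV = 1/√k.
CV = 0.9, hence k = 1/CV² = 1.23.
Then θ = mean/k = 6.32/1.23 = 5.12.

k ≈ 1.23, θ ≈ 5.12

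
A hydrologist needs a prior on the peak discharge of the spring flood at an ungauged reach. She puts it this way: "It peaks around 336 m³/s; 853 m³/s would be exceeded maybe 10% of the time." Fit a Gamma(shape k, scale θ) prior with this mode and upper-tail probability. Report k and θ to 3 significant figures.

k ≈ 3.21, θ ≈ 152

Gamma(k,θ) with k>1 has mode (k−1)θ, so θ = 336/(k−1).
Need P(X < 853) = 0.9 with θ tied to k this way. Start at k = 2, θ = 336: P(X<853) ≈ 0.721.
Too low — raise k to concentrate. Iterating converges to k ≈ 3.21.
Then θ = 336/(3.21−1) ≈ 152.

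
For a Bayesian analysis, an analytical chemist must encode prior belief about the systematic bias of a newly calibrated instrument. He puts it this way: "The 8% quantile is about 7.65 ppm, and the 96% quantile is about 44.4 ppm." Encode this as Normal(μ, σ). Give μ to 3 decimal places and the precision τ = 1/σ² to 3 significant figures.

μ = 24.013, τ = 0.00737

For Normal(μ,σ), the p-quantile is μ + z_p·σ. Here z_{0.08} = -1.405, z_{0.96} = 1.751.
So 7.65 = μ − 1.405σ and 44.4 = μ + 1.751σ.
Subtracting: σ = (44.4 − 7.65)/(1.751 − (-1.405)) = 11.645.
Then μ = 7.65 − (-1.405)·11.645 = 24.013.
Precision τ = 1/σ² = 1/11.65² = 0.00737.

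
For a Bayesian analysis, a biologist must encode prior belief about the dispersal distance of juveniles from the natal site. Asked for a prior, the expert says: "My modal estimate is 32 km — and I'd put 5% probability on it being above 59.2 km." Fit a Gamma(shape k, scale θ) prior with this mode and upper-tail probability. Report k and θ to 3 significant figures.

Gamma(k,θ) with k>1 has mode (k−1)θ, so θ = 32/(k−1).
Need P(X < 59.2) = 0.95 with θ tied to k this way. Start at k = 2, θ = 32: P(X<59.2) ≈ 0.552.
Too low — raise k to concentrate. Iterating converges to k ≈ 8.36.
Then θ = 32/(8.36−1) ≈ 4.35.

k ≈ 8.36, θ ≈ 4.35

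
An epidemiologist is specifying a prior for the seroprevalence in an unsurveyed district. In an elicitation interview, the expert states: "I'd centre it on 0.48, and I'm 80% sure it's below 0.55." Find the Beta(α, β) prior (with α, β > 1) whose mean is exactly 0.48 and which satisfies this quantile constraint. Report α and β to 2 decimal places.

With mean 0.48 fixed, write α = 0.48s, β = 0.52s where s = α+β.
Need P(θ < 0.55) = 0.8 under Beta(0.48s, 0.52s). Normal approximation: (q−m)/√(m(1−m)/s) ≈ z_{0.8} = 0.842, so s ≈ 0.48·0.52·(0.842)²/(0.55−0.48)² = 36.1.
At s = 36.1: P(θ<0.55) ≈ 0.800. Adjusting to match 0.8 gives s ≈ 36.11.
So α = 0.48·36.11 ≈ 17.33, β = 0.52·36.11 ≈ 18.78.

α ≈ 17.33, β ≈ 18.78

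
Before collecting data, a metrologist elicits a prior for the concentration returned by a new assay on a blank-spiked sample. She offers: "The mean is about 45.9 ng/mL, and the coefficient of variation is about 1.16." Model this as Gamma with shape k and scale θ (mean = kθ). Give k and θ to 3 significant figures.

For Gamma(k, scale θ): mean = kθ, variance = kθ², so CV = 1/√k.
CV = 1.16, hence k = 1/CV² = 0.743.
Then θ = mean/k = 45.9/0.743 = 61.8.

k ≈ 0.743, θ ≈ 61.8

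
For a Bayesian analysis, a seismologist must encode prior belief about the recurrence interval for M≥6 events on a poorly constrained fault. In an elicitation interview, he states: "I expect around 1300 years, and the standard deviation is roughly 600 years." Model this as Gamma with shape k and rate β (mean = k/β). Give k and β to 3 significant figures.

For Gamma(k, rate β): mean = k/β, variance = k/β², so CV = 1/√k.
CV = SD/mean = 600/1300 = 0.4615, hence k = 1/CV² = 4.69.
Then β = k/mean = 4.69/1300 = 0.00361.

k ≈ 4.69, β ≈ 0.00361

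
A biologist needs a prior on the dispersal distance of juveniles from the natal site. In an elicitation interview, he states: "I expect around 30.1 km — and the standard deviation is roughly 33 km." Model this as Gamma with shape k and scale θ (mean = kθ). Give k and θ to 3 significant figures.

k ≈ 0.832, θ ≈ 36.2

For Gamma(k, scale θ): mean = kθ, variance = kθ², so CV = 1/√k.
CV = SD/mean = 33/30.1 = 1.096, hence k = 1/CV² = 0.832.
Then θ = mean/k = 30.1/0.832 = 36.2.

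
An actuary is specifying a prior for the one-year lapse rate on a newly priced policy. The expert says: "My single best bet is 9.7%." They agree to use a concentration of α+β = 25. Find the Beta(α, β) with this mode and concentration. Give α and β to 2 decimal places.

For α,β > 1 the Beta mode is (α−1)/(α+β−2). With α+β = 25, the mode is (α−1)/23.
Set (α−1)/23 = 0.097 → α = 1 + 0.097·23 = 3.23.
β = 25 − α = 21.77.

α = 3.23, β = 21.77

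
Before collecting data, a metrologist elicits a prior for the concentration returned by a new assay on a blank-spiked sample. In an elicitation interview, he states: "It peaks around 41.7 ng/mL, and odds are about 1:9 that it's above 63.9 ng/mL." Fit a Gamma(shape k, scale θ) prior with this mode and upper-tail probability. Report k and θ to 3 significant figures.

Gamma(k,θ) with k>1 has mode (k−1)θ, so θ = 41.7/(k−1).
Need P(X < 63.9) = 0.9 with θ tied to k this way. Start at k = 2, θ = 41.7: P(X<63.9) ≈ 0.453.
Too low — raise k to concentrate. Iterating converges to k ≈ 11.2.
Then θ = 41.7/(11.2−1) ≈ 4.07.

k ≈ 11.2, θ ≈ 4.07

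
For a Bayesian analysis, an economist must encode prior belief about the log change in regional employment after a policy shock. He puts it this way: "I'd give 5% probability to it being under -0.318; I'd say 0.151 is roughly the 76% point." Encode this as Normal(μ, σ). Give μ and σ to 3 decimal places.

μ = 0.010, σ = 0.199

For Normal(μ,σ), the p-quantile is μ + z_p·σ. Here z_{0.05} = -1.645, z_{0.76} = 0.7063.
So -0.318 = μ − 1.645σ and 0.151 = μ + 0.7063σ.
Subtracting: σ = (0.151 − -0.318)/(0.7063 − (-1.645)) = 0.199.
Then μ = -0.318 − (-1.645)·0.199 = 0.010.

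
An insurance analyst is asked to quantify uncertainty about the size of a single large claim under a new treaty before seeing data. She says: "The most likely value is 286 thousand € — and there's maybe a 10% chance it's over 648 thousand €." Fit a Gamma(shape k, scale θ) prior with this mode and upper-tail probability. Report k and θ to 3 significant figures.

Gamma(k,θ) with k>1 has mode (k−1)θ, so θ = 286/(k−1).
Need P(X < 648) = 0.9 with θ tied to k this way. Start at k = 2, θ = 286: P(X<648) ≈ 0.661.
Too low — raise k to concentrate. Iterating converges to k ≈ 3.87.
Then θ = 286/(3.87−1) ≈ 99.5.

k ≈ 3.87, θ ≈ 99.5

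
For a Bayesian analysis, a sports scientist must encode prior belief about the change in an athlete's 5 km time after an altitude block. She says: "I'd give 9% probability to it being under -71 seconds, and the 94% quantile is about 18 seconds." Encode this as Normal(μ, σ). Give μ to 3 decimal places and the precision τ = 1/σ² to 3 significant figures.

μ = -29.789, τ = 0.00106

The p-quantile of Normal(μ,σ) is μ + z_p·σ, with z_{0.09} = -1.341 and z_{0.94} = 1.555.
Eliminate σ: μ = (z₂·x₁ − z₁·x₂)/(z₂ − z₁) = (1.555·-71 − (-1.341)·18)/2.896 = -29.789.
Then σ = (x₂ − x₁)/(z₂ − z₁) = (18 − -71)/2.896 = 30.737.
Precision τ = 1/σ² = 1/30.74² = 0.00106.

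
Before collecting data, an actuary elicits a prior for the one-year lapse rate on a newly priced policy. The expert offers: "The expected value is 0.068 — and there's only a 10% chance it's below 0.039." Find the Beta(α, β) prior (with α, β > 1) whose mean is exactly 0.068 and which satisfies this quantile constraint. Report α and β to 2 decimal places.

α ≈ 7.21, β ≈ 98.83

With mean 0.068 fixed, write α = 0.068s, β = 0.932s where s = α+β.
Need P(θ < 0.039) = 0.1 under Beta(0.068s, 0.932s). Normal approximation: (q−m)/√(m(1−m)/s) ≈ z_{0.1} = -1.28, so s ≈ 0.068·0.932·(-1.28)²/(0.039−0.068)² = 123.8.
At s = 123.8: P(θ<0.039) ≈ 0.080. Adjusting to match 0.1 gives s ≈ 106.04.
So α = 0.068·106.04 ≈ 7.21, β = 0.932·106.04 ≈ 98.83.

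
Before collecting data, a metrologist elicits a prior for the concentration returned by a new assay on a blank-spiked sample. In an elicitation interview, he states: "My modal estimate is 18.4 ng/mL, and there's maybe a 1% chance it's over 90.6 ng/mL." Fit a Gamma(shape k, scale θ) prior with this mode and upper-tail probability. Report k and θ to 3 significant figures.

Gamma(k,θ) with k>1 has mode (k−1)θ, so θ = 18.4/(k−1).
Need P(X < 90.6) = 0.99 with θ tied to k this way. Start at k = 2, θ = 18.4: P(X<90.6) ≈ 0.957.
Too low — raise k to concentrate. Iterating converges to k ≈ 2.55.
Then θ = 18.4/(2.55−1) ≈ 11.9.

k ≈ 2.55, θ ≈ 11.9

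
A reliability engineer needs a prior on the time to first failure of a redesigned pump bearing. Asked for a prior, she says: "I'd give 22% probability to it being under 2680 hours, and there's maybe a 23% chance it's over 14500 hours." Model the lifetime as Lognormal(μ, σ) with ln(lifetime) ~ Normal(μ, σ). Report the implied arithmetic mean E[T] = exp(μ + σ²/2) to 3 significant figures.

E[T] ≈ 11900 hours

If T ~ Lognormal(μ,σ) then ln T ~ Normal(μ,σ), so the p-quantile of ln T is μ + z_p·σ.
ln(2680) = 7.894 and ln(14500) = 9.582; z_{0.22} = -0.7722, z_{0.77} = 0.7388.
σ = (9.582 − 7.894)/(0.7388 − (-0.7722)) = 1.117.
μ = 7.894 − (-0.7722)·1.117 = 8.756.
E[T] = exp(μ + σ²/2) = exp(8.756 + 0.6242) = 11900 hours.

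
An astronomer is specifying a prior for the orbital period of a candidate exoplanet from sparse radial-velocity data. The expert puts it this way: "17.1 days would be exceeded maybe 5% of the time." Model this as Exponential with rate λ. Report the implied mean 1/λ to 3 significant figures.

P(T > 17.1) = e^(−λ·17.1) = 0.05, so λ = −ln(0.05)/17.1 = 0.175.
Mean = 1/λ = 5.71 days.

mean ≈ 5.71 days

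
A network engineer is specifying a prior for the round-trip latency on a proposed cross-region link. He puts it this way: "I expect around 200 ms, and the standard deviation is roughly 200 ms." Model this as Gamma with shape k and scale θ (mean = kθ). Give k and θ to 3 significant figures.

For Gamma(k, scale θ): mean = kθ, variance = kθ², so CV = 1/√k.
CV = SD/mean = 200/200 = 1, hence k = 1/CV² = 1.
Then θ = mean/k = 200/1 = 200.

k ≈ 1, θ ≈ 200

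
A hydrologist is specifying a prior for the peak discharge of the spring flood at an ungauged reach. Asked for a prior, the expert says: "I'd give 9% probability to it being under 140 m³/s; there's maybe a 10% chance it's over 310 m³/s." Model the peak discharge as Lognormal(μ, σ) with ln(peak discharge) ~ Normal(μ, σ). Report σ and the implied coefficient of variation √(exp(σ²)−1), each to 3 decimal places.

If T ~ Lognormal(μ,σ) then ln T ~ Normal(μ,σ), so the p-quantile of ln T is μ + z_p·σ.
ln(140) = 4.942 and ln(310) = 5.737; z_{0.09} = -1.341, z_{0.9} = 1.282.
σ = (5.737 − 4.942)/(1.282 − (-1.341)) = 0.303.
μ = 4.942 − (-1.341)·0.303 = 5.348.
CV = √(exp(σ²)−1) = √(exp(0.0919)−1) = 0.310.

σ ≈ 0.303, CV ≈ 0.310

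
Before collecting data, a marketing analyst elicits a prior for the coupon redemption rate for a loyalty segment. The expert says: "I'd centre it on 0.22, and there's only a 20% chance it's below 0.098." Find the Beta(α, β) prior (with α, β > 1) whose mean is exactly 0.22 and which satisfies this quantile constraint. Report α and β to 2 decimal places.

α ≈ 1.82, β ≈ 6.47

With mean 0.22 fixed, write α = 0.22s, β = 0.78s where s = α+β.
Need P(θ < 0.098) = 0.2 under Beta(0.22s, 0.78s). Normal approximation: (q−m)/√(m(1−m)/s) ≈ z_{0.2} = -0.842, so s ≈ 0.22·0.78·(-0.842)²/(0.098−0.22)² = 8.2.
At s = 8.2: P(θ<0.098) ≈ 0.203. Adjusting to match 0.2 gives s ≈ 8.29.
So α = 0.22·8.29 ≈ 1.82, β = 0.78·8.29 ≈ 6.47.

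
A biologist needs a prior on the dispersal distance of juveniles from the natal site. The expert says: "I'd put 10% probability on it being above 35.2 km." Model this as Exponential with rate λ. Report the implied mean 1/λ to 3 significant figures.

mean ≈ 15.3 km

P(T > 35.2) = e^(−λ·35.2) = 0.1, so λ = −ln(0.1)/35.2 = 0.0654.
Mean = 1/λ = 15.3 km.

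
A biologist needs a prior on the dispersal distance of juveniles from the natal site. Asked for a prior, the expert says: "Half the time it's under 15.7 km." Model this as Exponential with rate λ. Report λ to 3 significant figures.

Exponential median = ln 2 / λ, so λ = ln 2 / 15.7 = 0.0441.

λ ≈ 0.0441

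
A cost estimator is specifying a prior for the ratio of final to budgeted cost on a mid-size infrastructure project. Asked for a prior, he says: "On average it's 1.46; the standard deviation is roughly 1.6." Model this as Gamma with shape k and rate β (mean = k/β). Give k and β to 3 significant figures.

For Gamma(k, rate β): mean = k/β, variance = k/β², so CV = 1/√k.
CV = SD/mean = 1.6/1.46 = 1.096, hence k = 1/CV² = 0.833.
Then β = k/mean = 0.833/1.46 = 0.57.

k ≈ 0.833, β ≈ 0.57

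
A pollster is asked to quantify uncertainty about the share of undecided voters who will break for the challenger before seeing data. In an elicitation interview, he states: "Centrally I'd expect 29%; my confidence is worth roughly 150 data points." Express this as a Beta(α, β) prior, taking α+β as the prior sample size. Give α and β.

Under the effective-sample-size interpretation, Beta(α, β) has prior mean α/(α+β) and prior sample size α+β.
So α+β = 150 and α/(α+β) = 0.29, giving α = 0.29·150 = 43.5 and β = 150 − 43.5 = 106.5.

α = 43.5, β = 106.5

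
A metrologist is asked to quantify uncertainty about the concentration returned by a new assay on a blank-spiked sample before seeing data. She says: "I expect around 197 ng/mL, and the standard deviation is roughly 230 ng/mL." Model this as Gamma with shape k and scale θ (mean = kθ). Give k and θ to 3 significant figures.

For Gamma(k, scale θ): mean = kθ, variance = kθ², so CV = 1/√k.
CV = SD/mean = 230/197 = 1.168, hence k = 1/CV² = 0.734.
Then θ = mean/k = 197/0.734 = 269.

k ≈ 0.734, θ ≈ 269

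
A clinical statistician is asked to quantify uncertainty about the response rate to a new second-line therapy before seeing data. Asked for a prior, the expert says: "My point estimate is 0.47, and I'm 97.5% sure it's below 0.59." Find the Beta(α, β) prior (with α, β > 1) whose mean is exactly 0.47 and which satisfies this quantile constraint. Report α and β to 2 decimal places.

α ≈ 31.01, β ≈ 34.96

With mean 0.47 fixed, write α = 0.47s, β = 0.53s where s = α+β.
Need P(θ < 0.59) = 0.975 under Beta(0.47s, 0.53s). Normal approximation: (q−m)/√(m(1−m)/s) ≈ z_{0.975} = 1.96, so s ≈ 0.47·0.53·(1.96)²/(0.59−0.47)² = 66.5.
At s = 66.5: P(θ<0.59) ≈ 0.975. Adjusting to match 0.975 gives s ≈ 65.97.
So α = 0.47·65.97 ≈ 31.01, β = 0.53·65.97 ≈ 34.96.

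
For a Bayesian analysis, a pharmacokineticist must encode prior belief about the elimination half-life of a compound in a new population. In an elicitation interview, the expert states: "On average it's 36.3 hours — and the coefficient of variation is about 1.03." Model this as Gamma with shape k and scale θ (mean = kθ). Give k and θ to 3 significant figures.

For Gamma(k, scale θ): mean = kθ, variance = kθ², so CV = 1/√k.
CV = 1.03, hence k = 1/CV² = 0.943.
Then θ = mean/k = 36.3/0.943 = 38.5.

k ≈ 0.943, θ ≈ 38.5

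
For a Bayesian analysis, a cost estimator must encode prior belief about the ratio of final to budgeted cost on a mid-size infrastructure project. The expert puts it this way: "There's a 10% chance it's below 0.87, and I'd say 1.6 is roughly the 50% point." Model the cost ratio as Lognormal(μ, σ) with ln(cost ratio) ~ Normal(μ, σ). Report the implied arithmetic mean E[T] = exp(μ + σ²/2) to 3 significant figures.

E[T] ≈ 1.79

If T ~ Lognormal(μ,σ) then ln T ~ Normal(μ,σ), so the p-quantile of ln T is μ + z_p·σ.
ln(0.87) = -0.1393 and ln(1.6) = 0.47; z_{0.1} = -1.282, z_{0.5} = 0.
σ = (0.47 − -0.1393)/(0 − (-1.282)) = 0.475.
μ = -0.1393 − (-1.282)·0.475 = 0.470.
E[T] = exp(μ + σ²/2) = exp(0.470 + 0.1130) = 1.79.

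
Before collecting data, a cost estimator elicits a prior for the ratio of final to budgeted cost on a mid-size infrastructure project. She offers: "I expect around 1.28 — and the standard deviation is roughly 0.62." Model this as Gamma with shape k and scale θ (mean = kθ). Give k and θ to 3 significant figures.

k ≈ 4.26, θ ≈ 0.3

For Gamma(k, scale θ): mean = kθ, variance = kθ², so CV = 1/√k.
CV = SD/mean = 0.62/1.28 = 0.4844, hence k = 1/CV² = 4.26.
Then θ = mean/k = 1.28/4.26 = 0.3.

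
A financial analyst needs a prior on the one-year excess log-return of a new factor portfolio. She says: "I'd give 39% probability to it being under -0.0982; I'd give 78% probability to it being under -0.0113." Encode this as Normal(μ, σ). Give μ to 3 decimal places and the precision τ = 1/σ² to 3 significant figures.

μ = -0.075, τ = 146

The p-quantile of Normal(μ,σ) is μ + z_p·σ, with z_{0.39} = -0.2793 and z_{0.78} = 0.7722.
Eliminate σ: μ = (z₂·x₁ − z₁·x₂)/(z₂ − z₁) = (0.7722·-0.0982 − (-0.2793)·-0.0113)/1.052 = -0.075.
Then σ = (x₂ − x₁)/(z₂ − z₁) = (-0.0113 − -0.0982)/1.052 = 0.083.
Precision τ = 1/σ² = 1/0.08264² = 146.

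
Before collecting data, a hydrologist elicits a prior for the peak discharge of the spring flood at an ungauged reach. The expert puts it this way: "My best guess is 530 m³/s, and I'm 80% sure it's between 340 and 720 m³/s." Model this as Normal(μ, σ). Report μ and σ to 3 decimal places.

μ = 530.000, σ = 148.258

A symmetric 80% interval runs μ ± z·σ with z = 1.282.
Half-width = 190, so σ = 190/1.282 = 148.258.
μ is the stated best guess, 530.000.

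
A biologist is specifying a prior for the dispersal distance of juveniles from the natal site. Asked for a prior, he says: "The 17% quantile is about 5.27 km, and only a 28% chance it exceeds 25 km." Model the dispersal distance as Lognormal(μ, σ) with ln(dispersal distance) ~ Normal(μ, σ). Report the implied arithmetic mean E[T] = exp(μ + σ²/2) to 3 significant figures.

If T ~ Lognormal(μ,σ) then ln T ~ Normal(μ,σ), so the p-quantile of ln T is μ + z_p·σ.
ln(5.27) = 1.662 and ln(25) = 3.219; z_{0.17} = -0.9542, z_{0.72} = 0.5828.
σ = (3.219 − 1.662)/(0.5828 − (-0.9542)) = 1.013.
μ = 1.662 − (-0.9542)·1.013 = 2.629.
E[T] = exp(μ + σ²/2) = exp(2.629 + 0.5130) = 23.1 km.

E[T] ≈ 23.1 km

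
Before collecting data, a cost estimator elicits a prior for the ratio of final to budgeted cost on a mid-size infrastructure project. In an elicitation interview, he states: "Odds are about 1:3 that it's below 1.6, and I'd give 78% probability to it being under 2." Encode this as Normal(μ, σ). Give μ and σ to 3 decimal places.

μ = 1.786, σ = 0.276

For Normal(μ,σ), the p-quantile is μ + z_p·σ. Here z_{0.25} = -0.6745, z_{0.78} = 0.7722.
So 1.6 = μ − 0.6745σ and 2 = μ + 0.7722σ.
Subtracting: σ = (2 − 1.6)/(0.7722 − (-0.6745)) = 0.276.
Then μ = 1.6 − (-0.6745)·0.276 = 1.786.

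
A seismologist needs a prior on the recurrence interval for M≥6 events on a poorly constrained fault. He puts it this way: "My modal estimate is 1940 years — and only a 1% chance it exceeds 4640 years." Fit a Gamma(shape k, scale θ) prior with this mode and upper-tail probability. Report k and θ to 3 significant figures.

Gamma(k,θ) with k>1 has mode (k−1)θ, so θ = 1940/(k−1).
Need P(X < 4640) = 0.99 with θ tied to k this way. Start at k = 2, θ = 1940: P(X<4640) ≈ 0.690.
Too low — raise k to concentrate. Iterating converges to k ≈ 7.23.
Then θ = 1940/(7.23−1) ≈ 311.

k ≈ 7.23, θ ≈ 311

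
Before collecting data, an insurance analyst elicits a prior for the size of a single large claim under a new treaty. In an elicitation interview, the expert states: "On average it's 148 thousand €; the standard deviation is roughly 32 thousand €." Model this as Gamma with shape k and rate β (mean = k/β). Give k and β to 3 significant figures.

k ≈ 21.4, β ≈ 0.145

For Gamma(k, rate β): mean = k/β, variance = k/β², so CV = 1/√k.
CV = SD/mean = 32/148 = 0.2162, hence k = 1/CV² = 21.4.
Then β = k/mean = 21.4/148 = 0.145.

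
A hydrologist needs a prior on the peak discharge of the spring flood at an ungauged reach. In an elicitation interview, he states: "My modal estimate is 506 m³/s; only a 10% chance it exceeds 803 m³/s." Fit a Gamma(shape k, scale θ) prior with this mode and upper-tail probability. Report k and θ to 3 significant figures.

k ≈ 9.8, θ ≈ 57.5

Gamma(k,θ) with k>1 has mode (k−1)θ, so θ = 506/(k−1).
Need P(X < 803) = 0.9 with θ tied to k this way. Start at k = 2, θ = 506: P(X<803) ≈ 0.471.
Too low — raise k to concentrate. Iterating converges to k ≈ 9.8.
Then θ = 506/(9.8−1) ≈ 57.5.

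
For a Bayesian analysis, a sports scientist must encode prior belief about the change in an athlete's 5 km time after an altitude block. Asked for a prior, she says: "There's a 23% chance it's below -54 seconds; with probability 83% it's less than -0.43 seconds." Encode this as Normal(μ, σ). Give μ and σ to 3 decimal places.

The p-quantile of Normal(μ,σ) is μ + z_p·σ, with z_{0.23} = -0.7388 and z_{0.83} = 0.9542.
Eliminate σ: μ = (z₂·x₁ − z₁·x₂)/(z₂ − z₁) = (0.9542·-54 − (-0.7388)·-0.43)/1.693 = -30.622.
Then σ = (x₂ − x₁)/(z₂ − z₁) = (-0.43 − -54)/1.693 = 31.642.

μ = -30.622, σ = 31.642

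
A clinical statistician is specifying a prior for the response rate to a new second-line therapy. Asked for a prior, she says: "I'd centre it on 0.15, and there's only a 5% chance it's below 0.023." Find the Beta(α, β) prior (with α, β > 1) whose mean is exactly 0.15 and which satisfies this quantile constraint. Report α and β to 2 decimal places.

With mean 0.15 fixed, write α = 0.15s, β = 0.85s where s = α+β.
Need P(θ < 0.023) = 0.05 under Beta(0.15s, 0.85s). Normal approximation: (q−m)/√(m(1−m)/s) ≈ z_{0.05} = -1.64, so s ≈ 0.15·0.85·(-1.64)²/(0.023−0.15)² = 21.4.
At s = 21.4: P(θ<0.023) ≈ 0.007. Adjusting to match 0.05 gives s ≈ 11.00.
So α = 0.15·11.00 ≈ 1.65, β = 0.85·11.00 ≈ 9.35.

α ≈ 1.65, β ≈ 9.35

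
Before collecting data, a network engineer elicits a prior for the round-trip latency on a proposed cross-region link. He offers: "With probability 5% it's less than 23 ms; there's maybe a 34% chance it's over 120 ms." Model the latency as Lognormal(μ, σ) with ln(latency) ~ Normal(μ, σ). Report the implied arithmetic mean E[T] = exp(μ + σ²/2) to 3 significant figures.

E[T] ≈ 119 ms

If T ~ Lognormal(μ,σ) then ln T ~ Normal(μ,σ), so the p-quantile of ln T is μ + z_p·σ.
ln(23) = 3.135 and ln(120) = 4.787; z_{0.05} = -1.645, z_{0.66} = 0.4125.
σ = (4.787 − 3.135)/(0.4125 − (-1.645)) = 0.803.
μ = 3.135 − (-1.645)·0.803 = 4.456.
E[T] = exp(μ + σ²/2) = exp(4.456 + 0.3224) = 119 ms.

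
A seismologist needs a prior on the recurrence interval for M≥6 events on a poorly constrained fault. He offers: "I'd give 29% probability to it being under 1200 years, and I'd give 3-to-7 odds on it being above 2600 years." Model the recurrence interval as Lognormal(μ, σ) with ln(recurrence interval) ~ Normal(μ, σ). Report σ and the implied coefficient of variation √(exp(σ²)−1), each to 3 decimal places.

If T ~ Lognormal(μ,σ) then ln T ~ Normal(μ,σ), so the p-quantile of ln T is μ + z_p·σ.
ln(1200) = 7.09 and ln(2600) = 7.863; z_{0.29} = -0.5534, z_{0.7} = 0.5244.
σ = (7.863 − 7.09)/(0.5244 − (-0.5534)) = 0.717.
μ = 7.09 − (-0.5534)·0.717 = 7.487.
CV = √(exp(σ²)−1) = √(exp(0.5146)−1) = 0.820.

σ ≈ 0.717, CV ≈ 0.820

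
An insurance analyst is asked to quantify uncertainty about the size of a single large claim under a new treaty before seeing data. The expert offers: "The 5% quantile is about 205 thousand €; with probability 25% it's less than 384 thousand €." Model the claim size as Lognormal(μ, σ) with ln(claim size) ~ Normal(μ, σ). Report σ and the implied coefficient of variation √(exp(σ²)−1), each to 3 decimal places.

σ ≈ 0.647, CV ≈ 0.721

If T ~ Lognormal(μ,σ) then ln T ~ Normal(μ,σ), so the p-quantile of ln T is μ + z_p·σ.
ln(205) = 5.323 and ln(384) = 5.951; z_{0.05} = -1.645, z_{0.25} = -0.6745.
σ = (5.951 − 5.323)/(-0.6745 − (-1.645)) = 0.647.
μ = 5.323 − (-1.645)·0.647 = 6.387.
CV = √(exp(σ²)−1) = √(exp(0.4184)−1) = 0.721.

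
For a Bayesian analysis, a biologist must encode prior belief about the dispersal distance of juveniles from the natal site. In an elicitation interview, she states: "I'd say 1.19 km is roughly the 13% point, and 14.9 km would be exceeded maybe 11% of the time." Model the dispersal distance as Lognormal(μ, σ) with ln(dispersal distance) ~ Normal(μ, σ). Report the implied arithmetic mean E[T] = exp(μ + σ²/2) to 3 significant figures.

E[T] ≈ 7.1 km

If T ~ Lognormal(μ,σ) then ln T ~ Normal(μ,σ), so the p-quantile of ln T is μ + z_p·σ.
ln(1.19) = 0.174 and ln(14.9) = 2.701; z_{0.13} = -1.126, z_{0.89} = 1.227.
σ = (2.701 − 0.174)/(1.227 − (-1.126)) = 1.074.
μ = 0.174 − (-1.126)·1.074 = 1.384.
E[T] = exp(μ + σ²/2) = exp(1.384 + 0.5769) = 7.1 km.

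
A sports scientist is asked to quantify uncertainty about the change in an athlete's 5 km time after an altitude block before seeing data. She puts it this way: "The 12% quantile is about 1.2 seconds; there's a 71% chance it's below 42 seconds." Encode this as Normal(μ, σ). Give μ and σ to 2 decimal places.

For Normal(μ,σ), the p-quantile is μ + z_p·σ. Here z_{0.12} = -1.175, z_{0.71} = 0.5534.
So 1.2 = μ − 1.175σ and 42 = μ + 0.5534σ.
Subtracting: σ = (42 − 1.2)/(0.5534 − (-1.175)) = 23.61.
Then μ = 1.2 − (-1.175)·23.61 = 28.94.

μ = 28.94, σ = 23.61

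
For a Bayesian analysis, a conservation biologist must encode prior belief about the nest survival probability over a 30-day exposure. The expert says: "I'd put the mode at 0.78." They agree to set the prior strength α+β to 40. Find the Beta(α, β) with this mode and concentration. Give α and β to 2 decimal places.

For α,β > 1 the Beta mode is (α−1)/(α+β−2). With α+β = 40, the mode is (α−1)/38.
Set (α−1)/38 = 0.78 → α = 1 + 0.78·38 = 30.64.
β = 40 − α = 9.36.

α = 30.64, β = 9.36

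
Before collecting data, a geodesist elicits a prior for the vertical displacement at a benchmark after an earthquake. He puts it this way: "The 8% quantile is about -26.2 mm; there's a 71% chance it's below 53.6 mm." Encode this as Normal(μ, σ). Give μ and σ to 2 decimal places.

μ = 31.05, σ = 40.75

For Normal(μ,σ), the p-quantile is μ + z_p·σ. Here z_{0.08} = -1.405, z_{0.71} = 0.5534.
So -26.2 = μ − 1.405σ and 53.6 = μ + 0.5534σ.
Subtracting: σ = (53.6 − -26.2)/(0.5534 − (-1.405)) = 40.75.
Then μ = -26.2 − (-1.405)·40.75 = 31.05.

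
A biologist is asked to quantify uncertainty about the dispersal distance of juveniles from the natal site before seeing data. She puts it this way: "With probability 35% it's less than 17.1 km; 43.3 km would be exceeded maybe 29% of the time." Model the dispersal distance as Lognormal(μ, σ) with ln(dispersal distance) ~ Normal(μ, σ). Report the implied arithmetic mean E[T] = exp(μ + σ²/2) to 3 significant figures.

E[T] ≈ 40.9 km

If T ~ Lognormal(μ,σ) then ln T ~ Normal(μ,σ), so the p-quantile of ln T is μ + z_p·σ.
ln(17.1) = 2.839 and ln(43.3) = 3.768; z_{0.35} = -0.3853, z_{0.71} = 0.5534.
σ = (3.768 − 2.839)/(0.5534 − (-0.3853)) = 0.990.
μ = 2.839 − (-0.3853)·0.990 = 3.220.
E[T] = exp(μ + σ²/2) = exp(3.220 + 0.4898) = 40.9 km.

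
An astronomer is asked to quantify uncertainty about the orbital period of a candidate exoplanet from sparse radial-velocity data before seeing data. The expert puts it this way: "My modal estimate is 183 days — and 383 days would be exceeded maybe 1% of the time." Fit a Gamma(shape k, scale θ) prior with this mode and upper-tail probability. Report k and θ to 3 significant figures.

Gamma(k,θ) with k>1 has mode (k−1)θ, so θ = 183/(k−1).
Need P(X < 383) = 0.99 with θ tied to k this way. Start at k = 2, θ = 183: P(X<383) ≈ 0.619.
Too low — raise k to concentrate. Iterating converges to k ≈ 9.93.
Then θ = 183/(9.93−1) ≈ 20.5.

k ≈ 9.93, θ ≈ 20.5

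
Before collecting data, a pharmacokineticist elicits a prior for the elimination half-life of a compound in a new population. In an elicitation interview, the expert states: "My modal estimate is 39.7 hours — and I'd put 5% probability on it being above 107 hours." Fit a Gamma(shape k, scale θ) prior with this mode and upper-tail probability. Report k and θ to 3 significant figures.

Gamma(k,θ) with k>1 has mode (k−1)θ, so θ = 39.7/(k−1).
Need P(X < 107) = 0.95 with θ tied to k this way. Start at k = 2, θ = 39.7: P(X<107) ≈ 0.750.
Too low — raise k to concentrate. Iterating converges to k ≈ 3.74.
Then θ = 39.7/(3.74−1) ≈ 14.5.

k ≈ 3.74, θ ≈ 14.5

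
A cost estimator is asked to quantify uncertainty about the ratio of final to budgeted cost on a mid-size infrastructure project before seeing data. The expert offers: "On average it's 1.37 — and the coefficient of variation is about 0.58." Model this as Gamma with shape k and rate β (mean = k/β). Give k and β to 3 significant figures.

For Gamma(k, rate β): mean = k/β, variance = k/β², so CV = 1/√k.
CV = 0.58, hence k = 1/CV² = 2.97.
Then β = k/mean = 2.97/1.37 = 2.17.

k ≈ 2.97, β ≈ 2.17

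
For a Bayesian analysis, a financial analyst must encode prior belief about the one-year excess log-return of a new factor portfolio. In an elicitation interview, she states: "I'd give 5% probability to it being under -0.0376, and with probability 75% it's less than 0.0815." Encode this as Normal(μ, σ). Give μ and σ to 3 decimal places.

μ = 0.047, σ = 0.051

For Normal(μ,σ), the p-quantile is μ + z_p·σ. Here z_{0.05} = -1.645, z_{0.75} = 0.6745.
So -0.0376 = μ − 1.645σ and 0.0815 = μ + 0.6745σ.
Subtracting: σ = (0.0815 − -0.0376)/(0.6745 − (-1.645)) = 0.051.
Then μ = -0.0376 − (-1.645)·0.051 = 0.047.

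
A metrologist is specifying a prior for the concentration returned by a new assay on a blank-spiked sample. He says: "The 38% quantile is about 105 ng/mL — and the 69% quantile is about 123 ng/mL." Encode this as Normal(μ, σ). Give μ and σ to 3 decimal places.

The p-quantile of Normal(μ,σ) is μ + z_p·σ, with z_{0.38} = -0.3055 and z_{0.69} = 0.4959.
Eliminate σ: μ = (z₂·x₁ − z₁·x₂)/(z₂ − z₁) = (0.4959·105 − (-0.3055)·123)/0.8013 = 111.862.
Then σ = (x₂ − x₁)/(z₂ − z₁) = (123 − 105)/0.8013 = 22.463.

μ = 111.862, σ = 22.463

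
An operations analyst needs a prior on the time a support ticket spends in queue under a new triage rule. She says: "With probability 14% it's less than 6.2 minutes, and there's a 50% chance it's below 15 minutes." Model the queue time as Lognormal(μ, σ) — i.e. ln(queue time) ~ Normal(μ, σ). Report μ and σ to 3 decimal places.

μ ≈ 2.708, σ ≈ 0.818

If T ~ Lognormal(μ,σ) then ln T ~ Normal(μ,σ), so the p-quantile of ln T is μ + z_p·σ.
ln(6.2) = 1.825 and ln(15) = 2.708; z_{0.14} = -1.08, z_{0.5} = 0.
σ = (2.708 − 1.825)/(0 − (-1.08)) = 0.818.
μ = 1.825 − (-1.08)·0.818 = 2.708.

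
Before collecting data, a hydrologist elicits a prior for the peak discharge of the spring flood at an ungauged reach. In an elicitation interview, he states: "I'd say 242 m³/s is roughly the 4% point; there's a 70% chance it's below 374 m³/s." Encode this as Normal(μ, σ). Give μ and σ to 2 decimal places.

For Normal(μ,σ), the p-quantile is μ + z_p·σ. Here z_{0.04} = -1.751, z_{0.7} = 0.5244.
So 242 = μ − 1.751σ and 374 = μ + 0.5244σ.
Subtracting: σ = (374 − 242)/(0.5244 − (-1.751)) = 58.02.
Then μ = 242 − (-1.751)·58.02 = 343.57.

μ = 343.57, σ = 58.02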